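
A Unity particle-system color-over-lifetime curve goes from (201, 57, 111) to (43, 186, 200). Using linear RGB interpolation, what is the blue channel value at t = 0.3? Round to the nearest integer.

B = 111 + 0.3 × (200 − 111) = 137.7 → 138

138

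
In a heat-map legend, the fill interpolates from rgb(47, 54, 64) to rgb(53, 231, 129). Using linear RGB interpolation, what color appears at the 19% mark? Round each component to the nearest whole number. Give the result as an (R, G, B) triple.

19% corresponds to t = 0.19.
R = 47 + 0.19 × (53 − 47) = 47 + 0.19 × 6 = 48.14 → 48
G = 54 + 0.19 × (231 − 54) = 54 + 0.19 × 177 = 87.63 → 88
B = 64 + 0.19 × (129 − 64) = 64 + 0.19 × 65 = 76.35 → 76
So the blended color is (48, 88, 76), about #30584c.

(48, 88, 76)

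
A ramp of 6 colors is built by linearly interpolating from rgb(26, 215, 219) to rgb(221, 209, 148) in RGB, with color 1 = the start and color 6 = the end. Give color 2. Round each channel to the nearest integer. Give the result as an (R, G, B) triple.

(65, 214, 205)

With 6 swatches and endpoints inclusive, swatch 2 sits at t = (2 − 1)/(6 − 1) = 1/5 ≈ 0.2.
R = 26 + 0.2 × (221 − 26) = 65 → 65
G = 215 + 0.2 × (209 − 215) = 213.8 → 214
B = 219 + 0.2 × (148 − 219) = 204.8 → 205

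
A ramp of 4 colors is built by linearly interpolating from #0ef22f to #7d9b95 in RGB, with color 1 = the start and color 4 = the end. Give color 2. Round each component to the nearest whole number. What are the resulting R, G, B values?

(51, 213, 81)

With 4 swatches and endpoints inclusive, swatch 2 sits at t = (2 − 1)/(4 − 1) = 1/3 ≈ 0.3333.
#0ef22f → (14, 242, 47); #7d9b95 → (125, 155, 149).
R = 14 + 0.3333 × (125 − 14) = 50.996 → 51
G = 242 + 0.3333 × (155 − 242) = 213.003 → 213
B = 47 + 0.3333 × (149 − 47) = 80.997 → 81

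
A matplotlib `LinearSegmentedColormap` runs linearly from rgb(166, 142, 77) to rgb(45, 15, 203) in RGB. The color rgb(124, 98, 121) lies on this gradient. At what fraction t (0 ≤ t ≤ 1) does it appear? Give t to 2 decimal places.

0.35

Invert the lerp on the G channel (largest span, 127): t = (98 − 142) / (15 − 142) = -44/-127 = 0.34646.
Check on R: (124 − 166)/(45 − 166) = 0.3471 ✓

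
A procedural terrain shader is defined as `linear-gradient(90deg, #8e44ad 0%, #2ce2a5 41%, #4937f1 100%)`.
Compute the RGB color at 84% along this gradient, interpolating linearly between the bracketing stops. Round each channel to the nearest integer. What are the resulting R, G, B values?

(65, 101, 220)

84% lies between the 41% and 100% stops, so the local fraction is t = (84 − 41)/(100 − 41) = 43/59 ≈ 0.7288.
#2ce2a5 → (44, 226, 165); #4937f1 → (73, 55, 241).
R = 44 + 0.7288 × (73 − 44) = 65.135 → 65
G = 226 + 0.7288 × (55 − 226) = 101.375 → 101
B = 165 + 0.7288 × (241 − 165) = 220.389 → 220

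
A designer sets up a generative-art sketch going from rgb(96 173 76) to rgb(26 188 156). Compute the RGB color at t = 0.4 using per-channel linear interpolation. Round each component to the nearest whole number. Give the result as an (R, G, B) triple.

R = 96 + 0.4 × (26 − 96) = 96 + 0.4 × -70 = 68 → 68
G = 173 + 0.4 × (188 − 173) = 173 + 0.4 × 15 = 179 → 179
B = 76 + 0.4 × (156 − 76) = 76 + 0.4 × 80 = 108 → 108
So the blended color is (68, 179, 108), about #44b36c.

(68, 179, 108)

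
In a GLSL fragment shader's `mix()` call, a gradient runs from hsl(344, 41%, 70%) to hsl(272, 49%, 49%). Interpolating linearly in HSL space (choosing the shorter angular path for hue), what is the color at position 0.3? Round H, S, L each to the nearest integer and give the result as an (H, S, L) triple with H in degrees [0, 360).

Hue arc: Δh = 272 − 344 = -72° (|Δh| ≤ 180, already the shorter path).
H = 344 + 0.3 × (-72) = 322.4 → 322°
S = 41 + 0.3 × (49 − 41) = 43.4 → 43%
L = 70 + 0.3 × (49 − 70) = 63.7 → 64%

(322, 43, 64)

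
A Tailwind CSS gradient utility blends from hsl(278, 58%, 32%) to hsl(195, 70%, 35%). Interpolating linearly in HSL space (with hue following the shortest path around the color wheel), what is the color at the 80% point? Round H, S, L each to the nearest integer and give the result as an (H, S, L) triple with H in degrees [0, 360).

(212, 68, 34)

Hue arc: Δh = 195 − 278 = -83° (|Δh| ≤ 180, already the shorter path).
H = 278 + 0.8 × (-83) = 211.6 → 212°
S = 58 + 0.8 × (70 − 58) = 67.6 → 68%
L = 32 + 0.8 × (35 − 32) = 34.4 → 34%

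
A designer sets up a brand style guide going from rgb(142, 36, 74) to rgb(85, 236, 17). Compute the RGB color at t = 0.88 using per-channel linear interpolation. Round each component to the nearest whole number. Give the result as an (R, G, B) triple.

(92, 212, 24)

R = 142 + 0.88 × (85 − 142) = 142 + 0.88 × -57 = 91.84 → 92
G = 36 + 0.88 × (236 − 36) = 36 + 0.88 × 200 = 212 → 212
B = 74 + 0.88 × (17 − 74) = 74 + 0.88 × -57 = 23.84 → 24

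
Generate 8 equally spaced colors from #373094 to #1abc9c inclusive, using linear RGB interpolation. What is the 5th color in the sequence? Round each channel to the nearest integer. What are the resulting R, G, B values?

With 8 swatches and endpoints inclusive, swatch 5 sits at t = (5 − 1)/(8 − 1) = 4/7 ≈ 0.5714.
#373094 → (55, 48, 148); #1abc9c → (26, 188, 156).
R = 55 + 0.5714 × (26 − 55) = 38.429 → 38
G = 48 + 0.5714 × (188 − 48) = 127.996 → 128
B = 148 + 0.5714 × (156 − 148) = 152.571 → 153

(38, 128, 153)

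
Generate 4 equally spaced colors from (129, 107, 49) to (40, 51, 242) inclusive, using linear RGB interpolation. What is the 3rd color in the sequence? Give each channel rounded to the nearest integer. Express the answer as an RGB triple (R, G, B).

With 4 swatches and endpoints inclusive, swatch 3 sits at t = (3 − 1)/(4 − 1) = 2/3 ≈ 0.6667.
R = 129 + 0.6667 × (40 − 129) = 69.664 → 70
G = 107 + 0.6667 × (51 − 107) = 69.665 → 70
B = 49 + 0.6667 × (242 − 49) = 177.673 → 178

(70, 70, 178)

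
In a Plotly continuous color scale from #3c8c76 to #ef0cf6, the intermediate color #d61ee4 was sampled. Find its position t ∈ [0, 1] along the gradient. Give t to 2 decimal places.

Invert the lerp on the R channel (largest span, 179): t = (214 − 60) / (239 − 60) = 154/179 = 0.86034.
Check on G: (30 − 140)/(12 − 140) = 0.8594 ✓

0.86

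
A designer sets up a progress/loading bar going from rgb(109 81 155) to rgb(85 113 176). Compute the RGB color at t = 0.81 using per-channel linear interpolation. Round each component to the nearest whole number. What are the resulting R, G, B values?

(90, 107, 172)

R = 109 + 0.81 × (85 − 109) = 109 + 0.81 × -24 = 89.56 → 90
G = 81 + 0.81 × (113 − 81) = 81 + 0.81 × 32 = 106.92 → 107
B = 155 + 0.81 × (176 − 155) = 155 + 0.81 × 21 = 172.01 → 172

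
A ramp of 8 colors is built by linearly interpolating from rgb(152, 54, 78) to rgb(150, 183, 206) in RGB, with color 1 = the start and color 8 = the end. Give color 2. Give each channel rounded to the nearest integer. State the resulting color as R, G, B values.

(152, 72, 96)

With 8 swatches and endpoints inclusive, swatch 2 sits at t = (2 − 1)/(8 − 1) = 1/7 ≈ 0.1429.
R = 152 + 0.1429 × (150 − 152) = 151.714 → 152
G = 54 + 0.1429 × (183 − 54) = 72.434 → 72
B = 78 + 0.1429 × (206 − 78) = 96.291 → 96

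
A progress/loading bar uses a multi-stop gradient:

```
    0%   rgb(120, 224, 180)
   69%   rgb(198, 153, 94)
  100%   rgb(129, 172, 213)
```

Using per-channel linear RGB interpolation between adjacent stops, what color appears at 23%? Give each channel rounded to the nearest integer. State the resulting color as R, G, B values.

23% lies between the 0% and 69% stops, so the local fraction is t = (23 − 0)/(69 − 0) = 23/69 ≈ 0.3333.
R = 120 + 0.3333 × (198 − 120) = 145.997 → 146
G = 224 + 0.3333 × (153 − 224) = 200.336 → 200
B = 180 + 0.3333 × (94 − 180) = 151.336 → 151

(146, 200, 151)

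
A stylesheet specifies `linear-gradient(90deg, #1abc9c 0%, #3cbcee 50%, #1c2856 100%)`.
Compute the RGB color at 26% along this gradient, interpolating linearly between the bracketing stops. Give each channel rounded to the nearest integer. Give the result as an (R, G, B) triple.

(44, 188, 199)

26% lies between the 0% and 50% stops, so the local fraction is t = (26 − 0)/(50 − 0) = 26/50 ≈ 0.52.
#1abc9c → (26, 188, 156); #3cbcee → (60, 188, 238).
R = 26 + 0.52 × (60 − 26) = 43.68 → 44
G = 188 + 0.52 × (188 − 188) = 188 → 188
B = 156 + 0.52 × (238 − 156) = 198.64 → 199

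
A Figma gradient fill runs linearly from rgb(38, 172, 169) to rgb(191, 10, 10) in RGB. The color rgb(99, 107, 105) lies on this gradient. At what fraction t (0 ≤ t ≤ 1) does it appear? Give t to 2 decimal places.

0.40

Invert the lerp on the G channel (largest span, 162): t = (107 − 172) / (10 − 172) = -65/-162 = 0.40123.
Check on R: (99 − 38)/(191 − 38) = 0.3987 ✓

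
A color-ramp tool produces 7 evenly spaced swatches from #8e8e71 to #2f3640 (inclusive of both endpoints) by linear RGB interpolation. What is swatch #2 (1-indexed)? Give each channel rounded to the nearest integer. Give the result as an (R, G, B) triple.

With 7 swatches and endpoints inclusive, swatch 2 sits at t = (2 − 1)/(7 − 1) = 1/6 ≈ 0.1667.
#8e8e71 → (142, 142, 113); #2f3640 → (47, 54, 64).
R = 142 + 0.1667 × (47 − 142) = 126.163 → 126
G = 142 + 0.1667 × (54 − 142) = 127.33 → 127
B = 113 + 0.1667 × (64 − 113) = 104.832 → 105

(126, 127, 105)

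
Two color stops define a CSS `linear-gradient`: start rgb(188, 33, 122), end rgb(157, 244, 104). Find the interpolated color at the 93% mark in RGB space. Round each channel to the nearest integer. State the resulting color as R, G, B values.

(159, 229, 105)

93% corresponds to t = 0.93.
R = 188 + 0.93 × (157 − 188) = 188 + 0.93 × -31 = 159.17 → 159
G = 33 + 0.93 × (244 − 33) = 33 + 0.93 × 211 = 229.23 → 229
B = 122 + 0.93 × (104 − 122) = 122 + 0.93 × -18 = 105.26 → 105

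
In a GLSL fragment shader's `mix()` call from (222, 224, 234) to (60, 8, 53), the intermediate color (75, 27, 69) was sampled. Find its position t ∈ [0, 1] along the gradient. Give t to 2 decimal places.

0.91

Invert the lerp on the G channel (largest span, 216): t = (27 − 224) / (8 − 224) = -197/-216 = 0.91204.
Check on R: (75 − 222)/(60 − 222) = 0.9074 ✓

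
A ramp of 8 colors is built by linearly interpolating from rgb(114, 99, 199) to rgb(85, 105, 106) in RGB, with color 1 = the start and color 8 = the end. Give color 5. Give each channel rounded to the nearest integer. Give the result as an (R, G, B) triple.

(97, 102, 146)

With 8 swatches and endpoints inclusive, swatch 5 sits at t = (5 − 1)/(8 − 1) = 4/7 ≈ 0.5714.
R = 114 + 0.5714 × (85 − 114) = 97.429 → 97
G = 99 + 0.5714 × (105 − 99) = 102.428 → 102
B = 199 + 0.5714 × (106 − 199) = 145.86 → 146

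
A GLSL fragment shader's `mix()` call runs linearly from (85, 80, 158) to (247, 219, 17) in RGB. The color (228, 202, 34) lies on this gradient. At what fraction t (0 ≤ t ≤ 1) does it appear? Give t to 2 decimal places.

Invert the lerp on the R channel (largest span, 162): t = (228 − 85) / (247 − 85) = 143/162 = 0.88272.
Check on G: (202 − 80)/(219 − 80) = 0.8777 ✓

0.88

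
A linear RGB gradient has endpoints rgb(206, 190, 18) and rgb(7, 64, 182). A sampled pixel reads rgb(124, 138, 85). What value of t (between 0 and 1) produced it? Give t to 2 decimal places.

0.41

Invert the lerp on the R channel (largest span, 199): t = (124 − 206) / (7 − 206) = -82/-199 = 0.41206.
Check on G: (138 − 190)/(64 − 190) = 0.4127 ✓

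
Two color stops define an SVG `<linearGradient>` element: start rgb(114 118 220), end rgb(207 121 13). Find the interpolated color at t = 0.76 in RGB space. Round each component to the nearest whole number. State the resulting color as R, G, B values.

(185, 120, 63)

R = 114 + 0.76 × (207 − 114) = 114 + 0.76 × 93 = 184.68 → 185
G = 118 + 0.76 × (121 − 118) = 118 + 0.76 × 3 = 120.28 → 120
B = 220 + 0.76 × (13 − 220) = 220 + 0.76 × -207 = 62.68 → 63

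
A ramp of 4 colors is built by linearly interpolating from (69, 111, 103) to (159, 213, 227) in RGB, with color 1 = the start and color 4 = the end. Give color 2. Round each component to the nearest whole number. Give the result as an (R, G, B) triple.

(99, 145, 144)

With 4 swatches and endpoints inclusive, swatch 2 sits at t = (2 − 1)/(4 − 1) = 1/3 ≈ 0.3333.
R = 69 + 0.3333 × (159 − 69) = 98.997 → 99
G = 111 + 0.3333 × (213 − 111) = 144.997 → 145
B = 103 + 0.3333 × (227 − 103) = 144.329 → 144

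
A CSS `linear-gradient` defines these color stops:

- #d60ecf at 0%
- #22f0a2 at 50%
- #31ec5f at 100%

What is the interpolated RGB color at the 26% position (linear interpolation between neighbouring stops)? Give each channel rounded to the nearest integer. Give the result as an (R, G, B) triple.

26% lies between the 0% and 50% stops, so the local fraction is t = (26 − 0)/(50 − 0) = 26/50 ≈ 0.52.
#d60ecf → (214, 14, 207); #22f0a2 → (34, 240, 162).
R = 214 + 0.52 × (34 − 214) = 120.4 → 120
G = 14 + 0.52 × (240 − 14) = 131.52 → 132
B = 207 + 0.52 × (162 − 207) = 183.6 → 184

(120, 132, 184)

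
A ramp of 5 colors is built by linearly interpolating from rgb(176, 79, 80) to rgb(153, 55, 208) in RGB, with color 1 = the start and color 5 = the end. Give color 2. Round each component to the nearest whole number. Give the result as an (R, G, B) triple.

(170, 73, 112)

With 5 swatches and endpoints inclusive, swatch 2 sits at t = (2 − 1)/(5 − 1) = 1/4 ≈ 0.25.
R = 176 + 0.25 × (153 − 176) = 170.25 → 170
G = 79 + 0.25 × (55 − 79) = 73 → 73
B = 80 + 0.25 × (208 − 80) = 112 → 112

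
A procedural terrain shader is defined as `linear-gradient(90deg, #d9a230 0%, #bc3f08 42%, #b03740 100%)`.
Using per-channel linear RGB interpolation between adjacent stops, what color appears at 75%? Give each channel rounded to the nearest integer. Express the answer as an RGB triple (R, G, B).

(181, 58, 40)

75% lies between the 42% and 100% stops, so the local fraction is t = (75 − 42)/(100 − 42) = 33/58 ≈ 0.569.
#bc3f08 → (188, 63, 8); #b03740 → (176, 55, 64).
R = 188 + 0.569 × (176 − 188) = 181.172 → 181
G = 63 + 0.569 × (55 − 63) = 58.448 → 58
B = 8 + 0.569 × (64 − 8) = 39.864 → 40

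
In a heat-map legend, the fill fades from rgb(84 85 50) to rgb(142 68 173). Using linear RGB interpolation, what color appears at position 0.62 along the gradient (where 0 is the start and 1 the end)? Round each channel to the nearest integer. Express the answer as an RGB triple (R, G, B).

R = 84 + 0.62 × (142 − 84) = 84 + 0.62 × 58 = 119.96 → 120
G = 85 + 0.62 × (68 − 85) = 85 + 0.62 × -17 = 74.46 → 74
B = 50 + 0.62 × (173 − 50) = 50 + 0.62 × 123 = 126.26 → 126

(120, 74, 126)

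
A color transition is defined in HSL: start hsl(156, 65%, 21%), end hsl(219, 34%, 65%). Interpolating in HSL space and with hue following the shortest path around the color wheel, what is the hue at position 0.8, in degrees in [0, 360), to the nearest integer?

Hue arc: Δh = 219 − 156 = 63° (|Δh| ≤ 180, already the shorter path).
H = 156 + 0.8 × (63) = 206.4 → 206°

206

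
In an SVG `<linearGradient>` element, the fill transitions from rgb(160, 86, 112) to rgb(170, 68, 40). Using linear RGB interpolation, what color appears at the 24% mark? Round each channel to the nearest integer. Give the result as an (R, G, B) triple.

24% corresponds to t = 0.24.
R = 160 + 0.24 × (170 − 160) = 160 + 0.24 × 10 = 162.4 → 162
G = 86 + 0.24 × (68 − 86) = 86 + 0.24 × -18 = 81.68 → 82
B = 112 + 0.24 × (40 − 112) = 112 + 0.24 × -72 = 94.72 → 95
So the blended color is (162, 82, 95), about #a2525f.

(162, 82, 95)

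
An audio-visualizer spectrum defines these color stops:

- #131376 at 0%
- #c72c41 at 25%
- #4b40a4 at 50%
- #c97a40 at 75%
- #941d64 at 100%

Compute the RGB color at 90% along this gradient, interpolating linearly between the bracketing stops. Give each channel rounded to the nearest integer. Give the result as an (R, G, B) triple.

90% lies between the 75% and 100% stops, so the local fraction is t = (90 − 75)/(100 − 75) = 15/25 ≈ 0.6.
#c97a40 → (201, 122, 64); #941d64 → (148, 29, 100).
R = 201 + 0.6 × (148 − 201) = 169.2 → 169
G = 122 + 0.6 × (29 − 122) = 66.2 → 66
B = 64 + 0.6 × (100 − 64) = 85.6 → 86

(169, 66, 86)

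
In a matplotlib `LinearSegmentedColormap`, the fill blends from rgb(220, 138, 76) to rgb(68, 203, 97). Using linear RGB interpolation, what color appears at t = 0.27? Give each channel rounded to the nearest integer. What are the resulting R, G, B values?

R = 220 + 0.27 × (68 − 220) = 220 + 0.27 × -152 = 178.96 → 179
G = 138 + 0.27 × (203 − 138) = 138 + 0.27 × 65 = 155.55 → 156
B = 76 + 0.27 × (97 − 76) = 76 + 0.27 × 21 = 81.67 → 82

(179, 156, 82)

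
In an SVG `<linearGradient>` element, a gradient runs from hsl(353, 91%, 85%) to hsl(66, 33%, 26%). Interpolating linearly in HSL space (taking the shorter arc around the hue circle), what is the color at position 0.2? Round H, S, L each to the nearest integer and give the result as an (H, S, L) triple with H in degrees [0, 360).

(8, 79, 73)

Hue: 66 − 353 = -287°, but |-287| > 180 so the shorter arc goes the other way: Δh = -287 + 360 = 73°.
H = 353 + 0.2 × (73) = 367.6 → 368 → 368 mod 360 = 8°
S = 91 + 0.2 × (33 − 91) = 79.4 → 79%
L = 85 + 0.2 × (26 − 85) = 73.2 → 73%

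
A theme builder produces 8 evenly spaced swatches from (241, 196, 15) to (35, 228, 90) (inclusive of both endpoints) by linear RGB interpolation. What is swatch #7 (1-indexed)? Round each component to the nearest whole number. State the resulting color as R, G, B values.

With 8 swatches and endpoints inclusive, swatch 7 sits at t = (7 − 1)/(8 − 1) = 6/7 ≈ 0.8571.
R = 241 + 0.8571 × (35 − 241) = 64.437 → 64
G = 196 + 0.8571 × (228 − 196) = 223.427 → 223
B = 15 + 0.8571 × (90 − 15) = 79.282 → 79

(64, 223, 79)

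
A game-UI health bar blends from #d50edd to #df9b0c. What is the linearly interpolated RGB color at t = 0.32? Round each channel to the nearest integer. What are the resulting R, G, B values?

#d50edd → (213, 14, 221); #df9b0c → (223, 155, 12).
R = 213 + 0.32 × (223 − 213) = 213 + 0.32 × 10 = 216.2 → 216
G = 14 + 0.32 × (155 − 14) = 14 + 0.32 × 141 = 59.12 → 59
B = 221 + 0.32 × (12 − 221) = 221 + 0.32 × -209 = 154.12 → 154

(216, 59, 154)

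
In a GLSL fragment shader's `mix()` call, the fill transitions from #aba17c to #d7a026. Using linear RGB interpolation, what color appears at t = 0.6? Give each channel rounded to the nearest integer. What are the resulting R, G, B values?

#aba17c → (171, 161, 124); #d7a026 → (215, 160, 38).
R = 171 + 0.6 × (215 − 171) = 171 + 0.6 × 44 = 197.4 → 197
G = 161 + 0.6 × (160 − 161) = 161 + 0.6 × -1 = 160.4 → 160
B = 124 + 0.6 × (38 − 124) = 124 + 0.6 × -86 = 72.4 → 72
So the blended color is (197, 160, 72), about #c5a048.

(197, 160, 72)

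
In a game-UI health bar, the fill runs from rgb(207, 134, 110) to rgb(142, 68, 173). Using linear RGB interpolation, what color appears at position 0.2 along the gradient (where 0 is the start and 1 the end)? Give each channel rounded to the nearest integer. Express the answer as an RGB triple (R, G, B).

(194, 121, 123)

R = 207 + 0.2 × (142 − 207) = 207 + 0.2 × -65 = 194 → 194
G = 134 + 0.2 × (68 − 134) = 134 + 0.2 × -66 = 120.8 → 121
B = 110 + 0.2 × (173 − 110) = 110 + 0.2 × 63 = 122.6 → 123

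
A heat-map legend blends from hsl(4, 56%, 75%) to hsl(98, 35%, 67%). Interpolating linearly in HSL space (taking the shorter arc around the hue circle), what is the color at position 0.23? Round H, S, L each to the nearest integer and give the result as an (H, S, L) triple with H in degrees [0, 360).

(26, 51, 73)

Hue arc: Δh = 98 − 4 = 94° (|Δh| ≤ 180, already the shorter path).
H = 4 + 0.23 × (94) = 25.62 → 26°
S = 56 + 0.23 × (35 − 56) = 51.17 → 51%
L = 75 + 0.23 × (67 − 75) = 73.16 → 73%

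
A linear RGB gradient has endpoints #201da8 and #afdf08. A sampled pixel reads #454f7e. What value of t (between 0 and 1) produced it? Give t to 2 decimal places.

0.26

Invert the lerp on the G channel (largest span, 194): t = (79 − 29) / (223 − 29) = 50/194 = 0.25773.
Check on R: (69 − 32)/(175 − 32) = 0.2587 ✓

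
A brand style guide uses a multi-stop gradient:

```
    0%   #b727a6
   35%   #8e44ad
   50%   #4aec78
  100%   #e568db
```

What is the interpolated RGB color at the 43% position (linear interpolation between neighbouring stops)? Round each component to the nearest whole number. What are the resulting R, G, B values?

(106, 158, 145)

43% lies between the 35% and 50% stops, so the local fraction is t = (43 − 35)/(50 − 35) = 8/15 ≈ 0.5333.
#8e44ad → (142, 68, 173); #4aec78 → (74, 236, 120).
R = 142 + 0.5333 × (74 − 142) = 105.736 → 106
G = 68 + 0.5333 × (236 − 68) = 157.594 → 158
B = 173 + 0.5333 × (120 − 173) = 144.735 → 145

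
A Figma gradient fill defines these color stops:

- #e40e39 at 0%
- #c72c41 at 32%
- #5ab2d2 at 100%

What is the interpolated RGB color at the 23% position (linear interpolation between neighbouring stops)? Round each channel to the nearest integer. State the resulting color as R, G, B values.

(207, 36, 63)

23% lies between the 0% and 32% stops, so the local fraction is t = (23 − 0)/(32 − 0) = 23/32 ≈ 0.7188.
#e40e39 → (228, 14, 57); #c72c41 → (199, 44, 65).
R = 228 + 0.7188 × (199 − 228) = 207.155 → 207
G = 14 + 0.7188 × (44 − 14) = 35.564 → 36
B = 57 + 0.7188 × (65 − 57) = 62.75 → 63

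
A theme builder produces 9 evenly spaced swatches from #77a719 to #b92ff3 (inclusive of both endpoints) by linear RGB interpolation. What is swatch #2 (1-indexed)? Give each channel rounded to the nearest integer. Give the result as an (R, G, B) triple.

(127, 152, 52)

With 9 swatches and endpoints inclusive, swatch 2 sits at t = (2 − 1)/(9 − 1) = 1/8 ≈ 0.125.
#77a719 → (119, 167, 25); #b92ff3 → (185, 47, 243).
R = 119 + 0.125 × (185 − 119) = 127.25 → 127
G = 167 + 0.125 × (47 − 167) = 152 → 152
B = 25 + 0.125 × (243 − 25) = 52.25 → 52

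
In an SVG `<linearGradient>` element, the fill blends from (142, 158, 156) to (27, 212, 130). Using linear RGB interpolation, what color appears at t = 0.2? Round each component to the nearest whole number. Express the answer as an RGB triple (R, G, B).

R = 142 + 0.2 × (27 − 142) = 142 + 0.2 × -115 = 119 → 119
G = 158 + 0.2 × (212 − 158) = 158 + 0.2 × 54 = 168.8 → 169
B = 156 + 0.2 × (130 − 156) = 156 + 0.2 × -26 = 150.8 → 151
So the blended color is (119, 169, 151), about #77a997.

(119, 169, 151)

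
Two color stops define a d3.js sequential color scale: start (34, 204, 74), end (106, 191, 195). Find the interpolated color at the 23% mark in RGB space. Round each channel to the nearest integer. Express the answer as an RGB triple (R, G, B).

23% corresponds to t = 0.23.
R = 34 + 0.23 × (106 − 34) = 34 + 0.23 × 72 = 50.56 → 51
G = 204 + 0.23 × (191 − 204) = 204 + 0.23 × -13 = 201.01 → 201
B = 74 + 0.23 × (195 − 74) = 74 + 0.23 × 121 = 101.83 → 102

(51, 201, 102)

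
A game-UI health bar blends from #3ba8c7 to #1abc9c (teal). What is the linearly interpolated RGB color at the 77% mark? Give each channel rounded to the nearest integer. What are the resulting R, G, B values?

(34, 183, 166)

#3ba8c7 → (59, 168, 199); #1abc9c → (26, 188, 156).
77% corresponds to t = 0.77.
R = 59 + 0.77 × (26 − 59) = 59 + 0.77 × -33 = 33.59 → 34
G = 168 + 0.77 × (188 − 168) = 168 + 0.77 × 20 = 183.4 → 183
B = 199 + 0.77 × (156 − 199) = 199 + 0.77 × -43 = 165.89 → 166
So the blended color is (34, 183, 166), about #22b7a6.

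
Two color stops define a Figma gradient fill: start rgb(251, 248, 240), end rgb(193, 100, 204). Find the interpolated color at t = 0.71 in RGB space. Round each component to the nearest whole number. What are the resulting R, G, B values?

R = 251 + 0.71 × (193 − 251) = 251 + 0.71 × -58 = 209.82 → 210
G = 248 + 0.71 × (100 − 248) = 248 + 0.71 × -148 = 142.92 → 143
B = 240 + 0.71 × (204 − 240) = 240 + 0.71 × -36 = 214.44 → 214

(210, 143, 214)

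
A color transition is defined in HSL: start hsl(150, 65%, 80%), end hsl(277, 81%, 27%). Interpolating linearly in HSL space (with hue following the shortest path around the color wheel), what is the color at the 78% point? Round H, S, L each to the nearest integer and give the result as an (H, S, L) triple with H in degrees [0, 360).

Hue arc: Δh = 277 − 150 = 127° (|Δh| ≤ 180, already the shorter path).
H = 150 + 0.78 × (127) = 249.06 → 249°
S = 65 + 0.78 × (81 − 65) = 77.48 → 77%
L = 80 + 0.78 × (27 − 80) = 38.66 → 39%

(249, 77, 39)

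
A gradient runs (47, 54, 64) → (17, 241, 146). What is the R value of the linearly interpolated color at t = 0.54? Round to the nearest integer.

R = 47 + 0.54 × (17 − 47) = 30.8 → 31

31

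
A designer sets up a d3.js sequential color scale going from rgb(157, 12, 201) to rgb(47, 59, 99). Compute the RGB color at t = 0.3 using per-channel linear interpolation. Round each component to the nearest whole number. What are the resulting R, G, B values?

R = 157 + 0.3 × (47 − 157) = 157 + 0.3 × -110 = 124 → 124
G = 12 + 0.3 × (59 − 12) = 12 + 0.3 × 47 = 26.1 → 26
B = 201 + 0.3 × (99 − 201) = 201 + 0.3 × -102 = 170.4 → 170

(124, 26, 170)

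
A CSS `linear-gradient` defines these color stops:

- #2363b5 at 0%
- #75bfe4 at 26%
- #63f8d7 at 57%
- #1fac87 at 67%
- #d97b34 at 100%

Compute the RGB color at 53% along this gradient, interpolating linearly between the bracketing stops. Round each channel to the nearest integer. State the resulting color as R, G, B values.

(101, 241, 217)

53% lies between the 26% and 57% stops, so the local fraction is t = (53 − 26)/(57 − 26) = 27/31 ≈ 0.871.
#75bfe4 → (117, 191, 228); #63f8d7 → (99, 248, 215).
R = 117 + 0.871 × (99 − 117) = 101.322 → 101
G = 191 + 0.871 × (248 − 191) = 240.647 → 241
B = 228 + 0.871 × (215 − 228) = 216.677 → 217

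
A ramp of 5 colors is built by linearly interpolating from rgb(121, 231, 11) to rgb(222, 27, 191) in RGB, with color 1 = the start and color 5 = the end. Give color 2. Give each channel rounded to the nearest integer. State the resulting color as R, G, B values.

With 5 swatches and endpoints inclusive, swatch 2 sits at t = (2 − 1)/(5 − 1) = 1/4 ≈ 0.25.
R = 121 + 0.25 × (222 − 121) = 146.25 → 146
G = 231 + 0.25 × (27 − 231) = 180 → 180
B = 11 + 0.25 × (191 − 11) = 56 → 56

(146, 180, 56)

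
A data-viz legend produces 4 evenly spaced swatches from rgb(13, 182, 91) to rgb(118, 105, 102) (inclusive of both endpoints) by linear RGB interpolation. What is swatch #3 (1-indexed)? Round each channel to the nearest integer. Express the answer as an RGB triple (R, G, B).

(83, 131, 98)

With 4 swatches and endpoints inclusive, swatch 3 sits at t = (3 − 1)/(4 − 1) = 2/3 ≈ 0.6667.
R = 13 + 0.6667 × (118 − 13) = 83.004 → 83
G = 182 + 0.6667 × (105 − 182) = 130.664 → 131
B = 91 + 0.6667 × (102 − 91) = 98.334 → 98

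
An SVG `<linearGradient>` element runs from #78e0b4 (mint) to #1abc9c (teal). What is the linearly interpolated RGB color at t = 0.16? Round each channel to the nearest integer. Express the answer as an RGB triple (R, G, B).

#78e0b4 → (120, 224, 180); #1abc9c → (26, 188, 156).
R = 120 + 0.16 × (26 − 120) = 120 + 0.16 × -94 = 104.96 → 105
G = 224 + 0.16 × (188 − 224) = 224 + 0.16 × -36 = 218.24 → 218
B = 180 + 0.16 × (156 − 180) = 180 + 0.16 × -24 = 176.16 → 176

(105, 218, 176)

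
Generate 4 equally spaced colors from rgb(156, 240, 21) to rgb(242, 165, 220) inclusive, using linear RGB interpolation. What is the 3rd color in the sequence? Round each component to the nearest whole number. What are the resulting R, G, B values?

With 4 swatches and endpoints inclusive, swatch 3 sits at t = (3 − 1)/(4 − 1) = 2/3 ≈ 0.6667.
R = 156 + 0.6667 × (242 − 156) = 213.336 → 213
G = 240 + 0.6667 × (165 − 240) = 189.998 → 190
B = 21 + 0.6667 × (220 − 21) = 153.673 → 154

(213, 190, 154)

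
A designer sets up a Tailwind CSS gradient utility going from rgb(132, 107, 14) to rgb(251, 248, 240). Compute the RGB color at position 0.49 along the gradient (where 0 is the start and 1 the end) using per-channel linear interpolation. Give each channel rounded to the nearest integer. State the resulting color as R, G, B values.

R = 132 + 0.49 × (251 − 132) = 132 + 0.49 × 119 = 190.31 → 190
G = 107 + 0.49 × (248 − 107) = 107 + 0.49 × 141 = 176.09 → 176
B = 14 + 0.49 × (240 − 14) = 14 + 0.49 × 226 = 124.74 → 125

(190, 176, 125)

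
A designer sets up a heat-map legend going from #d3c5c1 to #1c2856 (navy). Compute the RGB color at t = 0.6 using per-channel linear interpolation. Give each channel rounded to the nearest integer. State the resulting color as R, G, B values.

#d3c5c1 → (211, 197, 193); #1c2856 → (28, 40, 86).
R = 211 + 0.6 × (28 − 211) = 211 + 0.6 × -183 = 101.2 → 101
G = 197 + 0.6 × (40 − 197) = 197 + 0.6 × -157 = 102.8 → 103
B = 193 + 0.6 × (86 − 193) = 193 + 0.6 × -107 = 128.8 → 129

(101, 103, 129)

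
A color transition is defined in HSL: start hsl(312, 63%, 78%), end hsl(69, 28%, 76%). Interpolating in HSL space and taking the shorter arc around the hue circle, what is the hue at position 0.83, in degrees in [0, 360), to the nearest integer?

Hue: 69 − 312 = -243°, but |-243| > 180 so the shorter arc goes the other way: Δh = -243 + 360 = 117°.
H = 312 + 0.83 × (117) = 409.11 → 409 → 409 mod 360 = 49°

49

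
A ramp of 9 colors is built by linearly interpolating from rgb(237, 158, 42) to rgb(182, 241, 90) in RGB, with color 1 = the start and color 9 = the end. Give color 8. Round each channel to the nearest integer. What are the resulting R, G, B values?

With 9 swatches and endpoints inclusive, swatch 8 sits at t = (8 − 1)/(9 − 1) = 7/8 ≈ 0.875.
R = 237 + 0.875 × (182 − 237) = 188.875 → 189
G = 158 + 0.875 × (241 − 158) = 230.625 → 231
B = 42 + 0.875 × (90 − 42) = 84 → 84

(189, 231, 84)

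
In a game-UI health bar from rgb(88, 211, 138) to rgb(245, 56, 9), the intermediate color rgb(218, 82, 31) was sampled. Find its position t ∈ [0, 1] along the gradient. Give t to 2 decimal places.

0.83

Invert the lerp on the R channel (largest span, 157): t = (218 − 88) / (245 − 88) = 130/157 = 0.82803.
Check on G: (82 − 211)/(56 − 211) = 0.8323 ✓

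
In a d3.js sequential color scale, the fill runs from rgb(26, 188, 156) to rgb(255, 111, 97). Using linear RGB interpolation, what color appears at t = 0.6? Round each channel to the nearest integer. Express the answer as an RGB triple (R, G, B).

R = 26 + 0.6 × (255 − 26) = 26 + 0.6 × 229 = 163.4 → 163
G = 188 + 0.6 × (111 − 188) = 188 + 0.6 × -77 = 141.8 → 142
B = 156 + 0.6 × (97 − 156) = 156 + 0.6 × -59 = 120.6 → 121

(163, 142, 121)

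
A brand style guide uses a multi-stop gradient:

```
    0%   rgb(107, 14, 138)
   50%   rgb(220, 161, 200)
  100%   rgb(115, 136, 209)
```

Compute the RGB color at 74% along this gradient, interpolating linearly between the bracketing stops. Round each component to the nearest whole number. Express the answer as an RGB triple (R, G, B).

74% lies between the 50% and 100% stops, so the local fraction is t = (74 − 50)/(100 − 50) = 24/50 ≈ 0.48.
R = 220 + 0.48 × (115 − 220) = 169.6 → 170
G = 161 + 0.48 × (136 − 161) = 149 → 149
B = 200 + 0.48 × (209 − 200) = 204.32 → 204

(170, 149, 204)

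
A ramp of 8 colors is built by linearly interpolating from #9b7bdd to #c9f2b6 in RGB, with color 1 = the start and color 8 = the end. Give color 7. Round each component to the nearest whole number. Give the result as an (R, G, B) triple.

(194, 225, 188)

With 8 swatches and endpoints inclusive, swatch 7 sits at t = (7 − 1)/(8 − 1) = 6/7 ≈ 0.8571.
#9b7bdd → (155, 123, 221); #c9f2b6 → (201, 242, 182).
R = 155 + 0.8571 × (201 − 155) = 194.427 → 194
G = 123 + 0.8571 × (242 − 123) = 224.995 → 225
B = 221 + 0.8571 × (182 − 221) = 187.573 → 188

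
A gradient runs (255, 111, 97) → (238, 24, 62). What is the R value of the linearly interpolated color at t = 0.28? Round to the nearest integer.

250

R = 255 + 0.28 × (238 − 255) = 250.24 → 250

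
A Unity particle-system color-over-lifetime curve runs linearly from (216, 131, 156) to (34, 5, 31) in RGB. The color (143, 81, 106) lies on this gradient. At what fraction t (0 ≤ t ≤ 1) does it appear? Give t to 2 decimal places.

Invert the lerp on the R channel (largest span, 182): t = (143 − 216) / (34 − 216) = -73/-182 = 0.4011.
Check on G: (81 − 131)/(5 − 131) = 0.3968 ✓

0.40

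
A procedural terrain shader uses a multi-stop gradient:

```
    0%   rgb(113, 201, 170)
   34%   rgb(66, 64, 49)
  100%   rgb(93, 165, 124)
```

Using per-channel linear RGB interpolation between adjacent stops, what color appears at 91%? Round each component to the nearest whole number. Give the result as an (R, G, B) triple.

(89, 151, 114)

91% lies between the 34% and 100% stops, so the local fraction is t = (91 − 34)/(100 − 34) = 57/66 ≈ 0.8636.
R = 66 + 0.8636 × (93 − 66) = 89.317 → 89
G = 64 + 0.8636 × (165 − 64) = 151.224 → 151
B = 49 + 0.8636 × (124 − 49) = 113.77 → 114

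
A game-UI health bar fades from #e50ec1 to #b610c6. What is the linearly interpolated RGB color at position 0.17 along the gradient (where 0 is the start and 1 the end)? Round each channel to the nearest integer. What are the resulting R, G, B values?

(221, 14, 194)

#e50ec1 → (229, 14, 193); #b610c6 → (182, 16, 198).
R = 229 + 0.17 × (182 − 229) = 229 + 0.17 × -47 = 221.01 → 221
G = 14 + 0.17 × (16 − 14) = 14 + 0.17 × 2 = 14.34 → 14
B = 193 + 0.17 × (198 − 193) = 193 + 0.17 × 5 = 193.85 → 194
So the blended color is (221, 14, 194), about #dd0ec2.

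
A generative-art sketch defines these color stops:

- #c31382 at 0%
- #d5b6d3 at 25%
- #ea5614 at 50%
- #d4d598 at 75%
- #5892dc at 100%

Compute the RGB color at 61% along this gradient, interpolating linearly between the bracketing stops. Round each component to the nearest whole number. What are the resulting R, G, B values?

(224, 142, 78)

61% lies between the 50% and 75% stops, so the local fraction is t = (61 − 50)/(75 − 50) = 11/25 ≈ 0.44.
#ea5614 → (234, 86, 20); #d4d598 → (212, 213, 152).
R = 234 + 0.44 × (212 − 234) = 224.32 → 224
G = 86 + 0.44 × (213 − 86) = 141.88 → 142
B = 20 + 0.44 × (152 − 20) = 78.08 → 78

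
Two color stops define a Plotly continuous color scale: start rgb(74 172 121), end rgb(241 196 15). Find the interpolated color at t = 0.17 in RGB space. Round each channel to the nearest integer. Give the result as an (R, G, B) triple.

(102, 176, 103)

R = 74 + 0.17 × (241 − 74) = 74 + 0.17 × 167 = 102.39 → 102
G = 172 + 0.17 × (196 − 172) = 172 + 0.17 × 24 = 176.08 → 176
B = 121 + 0.17 × (15 − 121) = 121 + 0.17 × -106 = 102.98 → 103
So the blended color is (102, 176, 103), about #66b067.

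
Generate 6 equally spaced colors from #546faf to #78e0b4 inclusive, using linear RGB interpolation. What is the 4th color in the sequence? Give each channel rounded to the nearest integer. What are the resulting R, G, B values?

With 6 swatches and endpoints inclusive, swatch 4 sits at t = (4 − 1)/(6 − 1) = 3/5 ≈ 0.6.
#546faf → (84, 111, 175); #78e0b4 → (120, 224, 180).
R = 84 + 0.6 × (120 − 84) = 105.6 → 106
G = 111 + 0.6 × (224 − 111) = 178.8 → 179
B = 175 + 0.6 × (180 − 175) = 178 → 178

(106, 179, 178)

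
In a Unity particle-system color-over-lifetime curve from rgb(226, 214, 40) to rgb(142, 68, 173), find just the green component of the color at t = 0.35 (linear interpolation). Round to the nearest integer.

163

G = 214 + 0.35 × (68 − 214) = 162.9 → 163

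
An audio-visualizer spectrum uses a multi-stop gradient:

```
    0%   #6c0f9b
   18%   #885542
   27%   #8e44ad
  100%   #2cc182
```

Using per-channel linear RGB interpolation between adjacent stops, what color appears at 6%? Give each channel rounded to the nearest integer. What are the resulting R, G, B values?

6% lies between the 0% and 18% stops, so the local fraction is t = (6 − 0)/(18 − 0) = 6/18 ≈ 0.3333.
#6c0f9b → (108, 15, 155); #885542 → (136, 85, 66).
R = 108 + 0.3333 × (136 − 108) = 117.332 → 117
G = 15 + 0.3333 × (85 − 15) = 38.331 → 38
B = 155 + 0.3333 × (66 − 155) = 125.336 → 125

(117, 38, 125)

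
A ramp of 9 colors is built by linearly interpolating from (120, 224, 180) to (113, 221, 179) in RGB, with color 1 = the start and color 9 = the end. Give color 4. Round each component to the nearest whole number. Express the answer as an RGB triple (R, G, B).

(117, 223, 180)

With 9 swatches and endpoints inclusive, swatch 4 sits at t = (4 − 1)/(9 − 1) = 3/8 ≈ 0.375.
R = 120 + 0.375 × (113 − 120) = 117.375 → 117
G = 224 + 0.375 × (221 − 224) = 222.875 → 223
B = 180 + 0.375 × (179 − 180) = 179.625 → 180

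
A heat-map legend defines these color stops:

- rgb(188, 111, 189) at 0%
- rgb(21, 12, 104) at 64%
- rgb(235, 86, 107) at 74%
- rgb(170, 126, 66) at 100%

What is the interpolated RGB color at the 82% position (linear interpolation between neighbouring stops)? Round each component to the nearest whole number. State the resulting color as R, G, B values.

82% lies between the 74% and 100% stops, so the local fraction is t = (82 − 74)/(100 − 74) = 8/26 ≈ 0.3077.
R = 235 + 0.3077 × (170 − 235) = 215 → 215
G = 86 + 0.3077 × (126 − 86) = 98.308 → 98
B = 107 + 0.3077 × (66 − 107) = 94.384 → 94

(215, 98, 94)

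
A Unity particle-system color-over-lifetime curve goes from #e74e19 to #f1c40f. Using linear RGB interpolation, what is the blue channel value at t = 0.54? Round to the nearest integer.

20

B₁ = 25 (from #e74e19), B₂ = 15 (from #f1c40f).
B = 25 + 0.54 × (15 − 25) = 19.6 → 20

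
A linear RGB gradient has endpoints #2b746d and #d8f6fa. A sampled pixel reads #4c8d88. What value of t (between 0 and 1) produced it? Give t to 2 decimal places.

0.19

Invert the lerp on the R channel (largest span, 173): t = (76 − 43) / (216 − 43) = 33/173 = 0.19075.
Check on G: (141 − 116)/(246 − 116) = 0.1923 ✓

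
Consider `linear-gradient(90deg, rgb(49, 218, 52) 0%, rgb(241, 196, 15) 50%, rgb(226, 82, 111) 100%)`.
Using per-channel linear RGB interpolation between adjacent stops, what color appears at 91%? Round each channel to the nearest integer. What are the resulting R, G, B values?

91% lies between the 50% and 100% stops, so the local fraction is t = (91 − 50)/(100 − 50) = 41/50 ≈ 0.82.
R = 241 + 0.82 × (226 − 241) = 228.7 → 229
G = 196 + 0.82 × (82 − 196) = 102.52 → 103
B = 15 + 0.82 × (111 − 15) = 93.72 → 94

(229, 103, 94)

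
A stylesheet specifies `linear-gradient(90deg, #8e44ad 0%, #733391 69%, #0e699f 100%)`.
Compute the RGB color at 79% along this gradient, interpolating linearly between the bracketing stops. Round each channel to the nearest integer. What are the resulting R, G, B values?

79% lies between the 69% and 100% stops, so the local fraction is t = (79 − 69)/(100 − 69) = 10/31 ≈ 0.3226.
#733391 → (115, 51, 145); #0e699f → (14, 105, 159).
R = 115 + 0.3226 × (14 − 115) = 82.417 → 82
G = 51 + 0.3226 × (105 − 51) = 68.42 → 68
B = 145 + 0.3226 × (159 − 145) = 149.516 → 150

(82, 68, 150)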